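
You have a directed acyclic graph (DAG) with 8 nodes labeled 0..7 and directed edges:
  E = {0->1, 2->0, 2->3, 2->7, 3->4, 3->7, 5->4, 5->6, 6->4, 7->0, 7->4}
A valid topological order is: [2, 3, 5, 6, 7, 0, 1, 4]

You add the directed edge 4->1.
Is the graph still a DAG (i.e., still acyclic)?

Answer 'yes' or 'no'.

Given toposort: [2, 3, 5, 6, 7, 0, 1, 4]
Position of 4: index 7; position of 1: index 6
New edge 4->1: backward (u after v in old order)
Backward edge: old toposort is now invalid. Check if this creates a cycle.
Does 1 already reach 4? Reachable from 1: [1]. NO -> still a DAG (reorder needed).
Still a DAG? yes

Answer: yes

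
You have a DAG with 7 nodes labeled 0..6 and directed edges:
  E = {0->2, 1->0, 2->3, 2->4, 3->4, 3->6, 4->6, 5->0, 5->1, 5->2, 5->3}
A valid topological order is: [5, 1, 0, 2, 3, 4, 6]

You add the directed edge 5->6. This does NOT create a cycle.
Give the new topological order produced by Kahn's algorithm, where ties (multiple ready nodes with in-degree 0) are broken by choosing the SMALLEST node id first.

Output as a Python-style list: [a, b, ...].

Answer: [5, 1, 0, 2, 3, 4, 6]

Derivation:
Old toposort: [5, 1, 0, 2, 3, 4, 6]
Added edge: 5->6
Position of 5 (0) < position of 6 (6). Old order still valid.
Run Kahn's algorithm (break ties by smallest node id):
  initial in-degrees: [2, 1, 2, 2, 2, 0, 3]
  ready (indeg=0): [5]
  pop 5: indeg[0]->1; indeg[1]->0; indeg[2]->1; indeg[3]->1; indeg[6]->2 | ready=[1] | order so far=[5]
  pop 1: indeg[0]->0 | ready=[0] | order so far=[5, 1]
  pop 0: indeg[2]->0 | ready=[2] | order so far=[5, 1, 0]
  pop 2: indeg[3]->0; indeg[4]->1 | ready=[3] | order so far=[5, 1, 0, 2]
  pop 3: indeg[4]->0; indeg[6]->1 | ready=[4] | order so far=[5, 1, 0, 2, 3]
  pop 4: indeg[6]->0 | ready=[6] | order so far=[5, 1, 0, 2, 3, 4]
  pop 6: no out-edges | ready=[] | order so far=[5, 1, 0, 2, 3, 4, 6]
  Result: [5, 1, 0, 2, 3, 4, 6]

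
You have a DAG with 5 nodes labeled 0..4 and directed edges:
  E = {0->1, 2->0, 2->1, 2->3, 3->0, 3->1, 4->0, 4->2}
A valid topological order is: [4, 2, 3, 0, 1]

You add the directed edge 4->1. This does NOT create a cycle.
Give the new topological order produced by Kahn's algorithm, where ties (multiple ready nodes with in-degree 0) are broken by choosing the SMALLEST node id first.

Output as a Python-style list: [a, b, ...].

Answer: [4, 2, 3, 0, 1]

Derivation:
Old toposort: [4, 2, 3, 0, 1]
Added edge: 4->1
Position of 4 (0) < position of 1 (4). Old order still valid.
Run Kahn's algorithm (break ties by smallest node id):
  initial in-degrees: [3, 4, 1, 1, 0]
  ready (indeg=0): [4]
  pop 4: indeg[0]->2; indeg[1]->3; indeg[2]->0 | ready=[2] | order so far=[4]
  pop 2: indeg[0]->1; indeg[1]->2; indeg[3]->0 | ready=[3] | order so far=[4, 2]
  pop 3: indeg[0]->0; indeg[1]->1 | ready=[0] | order so far=[4, 2, 3]
  pop 0: indeg[1]->0 | ready=[1] | order so far=[4, 2, 3, 0]
  pop 1: no out-edges | ready=[] | order so far=[4, 2, 3, 0, 1]
  Result: [4, 2, 3, 0, 1]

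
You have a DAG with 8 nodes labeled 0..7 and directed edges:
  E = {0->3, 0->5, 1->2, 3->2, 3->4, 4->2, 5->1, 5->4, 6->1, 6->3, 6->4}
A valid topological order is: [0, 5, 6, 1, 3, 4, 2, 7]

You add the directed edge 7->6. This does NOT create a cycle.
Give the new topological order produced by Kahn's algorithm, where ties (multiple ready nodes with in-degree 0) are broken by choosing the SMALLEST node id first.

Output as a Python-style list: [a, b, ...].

Old toposort: [0, 5, 6, 1, 3, 4, 2, 7]
Added edge: 7->6
Position of 7 (7) > position of 6 (2). Must reorder: 7 must now come before 6.
Run Kahn's algorithm (break ties by smallest node id):
  initial in-degrees: [0, 2, 3, 2, 3, 1, 1, 0]
  ready (indeg=0): [0, 7]
  pop 0: indeg[3]->1; indeg[5]->0 | ready=[5, 7] | order so far=[0]
  pop 5: indeg[1]->1; indeg[4]->2 | ready=[7] | order so far=[0, 5]
  pop 7: indeg[6]->0 | ready=[6] | order so far=[0, 5, 7]
  pop 6: indeg[1]->0; indeg[3]->0; indeg[4]->1 | ready=[1, 3] | order so far=[0, 5, 7, 6]
  pop 1: indeg[2]->2 | ready=[3] | order so far=[0, 5, 7, 6, 1]
  pop 3: indeg[2]->1; indeg[4]->0 | ready=[4] | order so far=[0, 5, 7, 6, 1, 3]
  pop 4: indeg[2]->0 | ready=[2] | order so far=[0, 5, 7, 6, 1, 3, 4]
  pop 2: no out-edges | ready=[] | order so far=[0, 5, 7, 6, 1, 3, 4, 2]
  Result: [0, 5, 7, 6, 1, 3, 4, 2]

Answer: [0, 5, 7, 6, 1, 3, 4, 2]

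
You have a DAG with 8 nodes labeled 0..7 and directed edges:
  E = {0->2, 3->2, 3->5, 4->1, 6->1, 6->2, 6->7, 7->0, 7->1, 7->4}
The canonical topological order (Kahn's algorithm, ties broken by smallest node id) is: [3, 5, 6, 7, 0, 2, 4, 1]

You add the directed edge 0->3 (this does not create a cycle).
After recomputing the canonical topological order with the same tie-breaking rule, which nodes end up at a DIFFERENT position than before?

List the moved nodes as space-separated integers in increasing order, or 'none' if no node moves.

Answer: 0 1 2 3 4 5 6 7

Derivation:
Old toposort: [3, 5, 6, 7, 0, 2, 4, 1]
Added edge 0->3
Recompute Kahn (smallest-id tiebreak):
  initial in-degrees: [1, 3, 3, 1, 1, 1, 0, 1]
  ready (indeg=0): [6]
  pop 6: indeg[1]->2; indeg[2]->2; indeg[7]->0 | ready=[7] | order so far=[6]
  pop 7: indeg[0]->0; indeg[1]->1; indeg[4]->0 | ready=[0, 4] | order so far=[6, 7]
  pop 0: indeg[2]->1; indeg[3]->0 | ready=[3, 4] | order so far=[6, 7, 0]
  pop 3: indeg[2]->0; indeg[5]->0 | ready=[2, 4, 5] | order so far=[6, 7, 0, 3]
  pop 2: no out-edges | ready=[4, 5] | order so far=[6, 7, 0, 3, 2]
  pop 4: indeg[1]->0 | ready=[1, 5] | order so far=[6, 7, 0, 3, 2, 4]
  pop 1: no out-edges | ready=[5] | order so far=[6, 7, 0, 3, 2, 4, 1]
  pop 5: no out-edges | ready=[] | order so far=[6, 7, 0, 3, 2, 4, 1, 5]
New canonical toposort: [6, 7, 0, 3, 2, 4, 1, 5]
Compare positions:
  Node 0: index 4 -> 2 (moved)
  Node 1: index 7 -> 6 (moved)
  Node 2: index 5 -> 4 (moved)
  Node 3: index 0 -> 3 (moved)
  Node 4: index 6 -> 5 (moved)
  Node 5: index 1 -> 7 (moved)
  Node 6: index 2 -> 0 (moved)
  Node 7: index 3 -> 1 (moved)
Nodes that changed position: 0 1 2 3 4 5 6 7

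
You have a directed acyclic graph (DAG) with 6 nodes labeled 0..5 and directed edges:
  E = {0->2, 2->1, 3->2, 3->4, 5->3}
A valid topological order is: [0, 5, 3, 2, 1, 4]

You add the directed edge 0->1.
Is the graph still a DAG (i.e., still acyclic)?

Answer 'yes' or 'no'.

Answer: yes

Derivation:
Given toposort: [0, 5, 3, 2, 1, 4]
Position of 0: index 0; position of 1: index 4
New edge 0->1: forward
Forward edge: respects the existing order. Still a DAG, same toposort still valid.
Still a DAG? yes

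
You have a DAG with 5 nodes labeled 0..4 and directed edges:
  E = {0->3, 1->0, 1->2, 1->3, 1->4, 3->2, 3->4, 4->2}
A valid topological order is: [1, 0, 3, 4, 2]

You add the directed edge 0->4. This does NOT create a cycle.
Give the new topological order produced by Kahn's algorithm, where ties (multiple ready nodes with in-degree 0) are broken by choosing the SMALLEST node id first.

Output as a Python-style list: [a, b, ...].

Answer: [1, 0, 3, 4, 2]

Derivation:
Old toposort: [1, 0, 3, 4, 2]
Added edge: 0->4
Position of 0 (1) < position of 4 (3). Old order still valid.
Run Kahn's algorithm (break ties by smallest node id):
  initial in-degrees: [1, 0, 3, 2, 3]
  ready (indeg=0): [1]
  pop 1: indeg[0]->0; indeg[2]->2; indeg[3]->1; indeg[4]->2 | ready=[0] | order so far=[1]
  pop 0: indeg[3]->0; indeg[4]->1 | ready=[3] | order so far=[1, 0]
  pop 3: indeg[2]->1; indeg[4]->0 | ready=[4] | order so far=[1, 0, 3]
  pop 4: indeg[2]->0 | ready=[2] | order so far=[1, 0, 3, 4]
  pop 2: no out-edges | ready=[] | order so far=[1, 0, 3, 4, 2]
  Result: [1, 0, 3, 4, 2]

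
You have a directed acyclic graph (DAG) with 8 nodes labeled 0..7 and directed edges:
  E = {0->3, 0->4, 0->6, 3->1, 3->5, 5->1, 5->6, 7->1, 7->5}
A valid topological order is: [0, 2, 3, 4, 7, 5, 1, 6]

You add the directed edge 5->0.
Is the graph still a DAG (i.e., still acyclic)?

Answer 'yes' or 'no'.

Given toposort: [0, 2, 3, 4, 7, 5, 1, 6]
Position of 5: index 5; position of 0: index 0
New edge 5->0: backward (u after v in old order)
Backward edge: old toposort is now invalid. Check if this creates a cycle.
Does 0 already reach 5? Reachable from 0: [0, 1, 3, 4, 5, 6]. YES -> cycle!
Still a DAG? no

Answer: no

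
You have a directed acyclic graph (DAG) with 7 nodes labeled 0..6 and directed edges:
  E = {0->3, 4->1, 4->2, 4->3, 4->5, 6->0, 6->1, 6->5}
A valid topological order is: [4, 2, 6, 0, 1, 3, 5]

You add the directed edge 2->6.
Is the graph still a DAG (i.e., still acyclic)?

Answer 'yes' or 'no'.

Answer: yes

Derivation:
Given toposort: [4, 2, 6, 0, 1, 3, 5]
Position of 2: index 1; position of 6: index 2
New edge 2->6: forward
Forward edge: respects the existing order. Still a DAG, same toposort still valid.
Still a DAG? yes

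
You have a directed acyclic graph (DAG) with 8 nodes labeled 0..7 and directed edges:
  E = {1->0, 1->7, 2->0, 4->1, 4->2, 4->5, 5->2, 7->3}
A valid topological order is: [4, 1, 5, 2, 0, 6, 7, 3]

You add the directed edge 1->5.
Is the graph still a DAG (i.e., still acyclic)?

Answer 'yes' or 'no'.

Answer: yes

Derivation:
Given toposort: [4, 1, 5, 2, 0, 6, 7, 3]
Position of 1: index 1; position of 5: index 2
New edge 1->5: forward
Forward edge: respects the existing order. Still a DAG, same toposort still valid.
Still a DAG? yes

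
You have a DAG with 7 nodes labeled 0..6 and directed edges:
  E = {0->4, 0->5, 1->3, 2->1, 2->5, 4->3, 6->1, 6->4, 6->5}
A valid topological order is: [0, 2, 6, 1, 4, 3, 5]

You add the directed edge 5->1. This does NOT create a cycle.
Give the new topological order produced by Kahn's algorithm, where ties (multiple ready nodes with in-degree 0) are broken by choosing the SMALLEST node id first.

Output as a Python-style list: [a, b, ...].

Answer: [0, 2, 6, 4, 5, 1, 3]

Derivation:
Old toposort: [0, 2, 6, 1, 4, 3, 5]
Added edge: 5->1
Position of 5 (6) > position of 1 (3). Must reorder: 5 must now come before 1.
Run Kahn's algorithm (break ties by smallest node id):
  initial in-degrees: [0, 3, 0, 2, 2, 3, 0]
  ready (indeg=0): [0, 2, 6]
  pop 0: indeg[4]->1; indeg[5]->2 | ready=[2, 6] | order so far=[0]
  pop 2: indeg[1]->2; indeg[5]->1 | ready=[6] | order so far=[0, 2]
  pop 6: indeg[1]->1; indeg[4]->0; indeg[5]->0 | ready=[4, 5] | order so far=[0, 2, 6]
  pop 4: indeg[3]->1 | ready=[5] | order so far=[0, 2, 6, 4]
  pop 5: indeg[1]->0 | ready=[1] | order so far=[0, 2, 6, 4, 5]
  pop 1: indeg[3]->0 | ready=[3] | order so far=[0, 2, 6, 4, 5, 1]
  pop 3: no out-edges | ready=[] | order so far=[0, 2, 6, 4, 5, 1, 3]
  Result: [0, 2, 6, 4, 5, 1, 3]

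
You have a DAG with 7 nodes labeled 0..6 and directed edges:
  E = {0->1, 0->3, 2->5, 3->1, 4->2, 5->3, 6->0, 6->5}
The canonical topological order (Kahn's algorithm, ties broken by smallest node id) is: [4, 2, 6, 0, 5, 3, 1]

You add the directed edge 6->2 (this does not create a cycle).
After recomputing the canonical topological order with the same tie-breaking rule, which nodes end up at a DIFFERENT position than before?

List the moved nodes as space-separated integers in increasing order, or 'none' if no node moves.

Old toposort: [4, 2, 6, 0, 5, 3, 1]
Added edge 6->2
Recompute Kahn (smallest-id tiebreak):
  initial in-degrees: [1, 2, 2, 2, 0, 2, 0]
  ready (indeg=0): [4, 6]
  pop 4: indeg[2]->1 | ready=[6] | order so far=[4]
  pop 6: indeg[0]->0; indeg[2]->0; indeg[5]->1 | ready=[0, 2] | order so far=[4, 6]
  pop 0: indeg[1]->1; indeg[3]->1 | ready=[2] | order so far=[4, 6, 0]
  pop 2: indeg[5]->0 | ready=[5] | order so far=[4, 6, 0, 2]
  pop 5: indeg[3]->0 | ready=[3] | order so far=[4, 6, 0, 2, 5]
  pop 3: indeg[1]->0 | ready=[1] | order so far=[4, 6, 0, 2, 5, 3]
  pop 1: no out-edges | ready=[] | order so far=[4, 6, 0, 2, 5, 3, 1]
New canonical toposort: [4, 6, 0, 2, 5, 3, 1]
Compare positions:
  Node 0: index 3 -> 2 (moved)
  Node 1: index 6 -> 6 (same)
  Node 2: index 1 -> 3 (moved)
  Node 3: index 5 -> 5 (same)
  Node 4: index 0 -> 0 (same)
  Node 5: index 4 -> 4 (same)
  Node 6: index 2 -> 1 (moved)
Nodes that changed position: 0 2 6

Answer: 0 2 6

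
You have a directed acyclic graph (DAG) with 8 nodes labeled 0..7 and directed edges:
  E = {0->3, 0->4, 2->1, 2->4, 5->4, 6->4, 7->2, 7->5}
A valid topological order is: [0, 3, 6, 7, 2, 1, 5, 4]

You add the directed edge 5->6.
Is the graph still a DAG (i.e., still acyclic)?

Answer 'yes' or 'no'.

Answer: yes

Derivation:
Given toposort: [0, 3, 6, 7, 2, 1, 5, 4]
Position of 5: index 6; position of 6: index 2
New edge 5->6: backward (u after v in old order)
Backward edge: old toposort is now invalid. Check if this creates a cycle.
Does 6 already reach 5? Reachable from 6: [4, 6]. NO -> still a DAG (reorder needed).
Still a DAG? yes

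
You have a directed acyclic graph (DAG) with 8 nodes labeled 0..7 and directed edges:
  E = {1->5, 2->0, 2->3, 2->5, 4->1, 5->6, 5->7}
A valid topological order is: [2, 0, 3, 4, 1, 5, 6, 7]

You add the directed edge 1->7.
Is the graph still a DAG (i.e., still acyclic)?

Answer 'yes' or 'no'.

Given toposort: [2, 0, 3, 4, 1, 5, 6, 7]
Position of 1: index 4; position of 7: index 7
New edge 1->7: forward
Forward edge: respects the existing order. Still a DAG, same toposort still valid.
Still a DAG? yes

Answer: yes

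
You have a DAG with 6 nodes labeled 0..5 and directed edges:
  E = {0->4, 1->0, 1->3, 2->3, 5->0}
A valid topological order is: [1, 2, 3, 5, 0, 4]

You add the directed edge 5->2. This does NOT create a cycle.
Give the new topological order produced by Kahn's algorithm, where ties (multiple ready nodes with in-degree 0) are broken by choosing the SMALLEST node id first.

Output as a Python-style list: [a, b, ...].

Answer: [1, 5, 0, 2, 3, 4]

Derivation:
Old toposort: [1, 2, 3, 5, 0, 4]
Added edge: 5->2
Position of 5 (3) > position of 2 (1). Must reorder: 5 must now come before 2.
Run Kahn's algorithm (break ties by smallest node id):
  initial in-degrees: [2, 0, 1, 2, 1, 0]
  ready (indeg=0): [1, 5]
  pop 1: indeg[0]->1; indeg[3]->1 | ready=[5] | order so far=[1]
  pop 5: indeg[0]->0; indeg[2]->0 | ready=[0, 2] | order so far=[1, 5]
  pop 0: indeg[4]->0 | ready=[2, 4] | order so far=[1, 5, 0]
  pop 2: indeg[3]->0 | ready=[3, 4] | order so far=[1, 5, 0, 2]
  pop 3: no out-edges | ready=[4] | order so far=[1, 5, 0, 2, 3]
  pop 4: no out-edges | ready=[] | order so far=[1, 5, 0, 2, 3, 4]
  Result: [1, 5, 0, 2, 3, 4]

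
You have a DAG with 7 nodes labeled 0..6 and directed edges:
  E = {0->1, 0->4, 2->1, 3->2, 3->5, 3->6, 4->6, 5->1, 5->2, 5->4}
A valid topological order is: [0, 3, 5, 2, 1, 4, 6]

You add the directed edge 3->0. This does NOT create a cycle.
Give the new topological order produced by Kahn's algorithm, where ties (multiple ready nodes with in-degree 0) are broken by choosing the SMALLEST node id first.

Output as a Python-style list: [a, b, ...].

Answer: [3, 0, 5, 2, 1, 4, 6]

Derivation:
Old toposort: [0, 3, 5, 2, 1, 4, 6]
Added edge: 3->0
Position of 3 (1) > position of 0 (0). Must reorder: 3 must now come before 0.
Run Kahn's algorithm (break ties by smallest node id):
  initial in-degrees: [1, 3, 2, 0, 2, 1, 2]
  ready (indeg=0): [3]
  pop 3: indeg[0]->0; indeg[2]->1; indeg[5]->0; indeg[6]->1 | ready=[0, 5] | order so far=[3]
  pop 0: indeg[1]->2; indeg[4]->1 | ready=[5] | order so far=[3, 0]
  pop 5: indeg[1]->1; indeg[2]->0; indeg[4]->0 | ready=[2, 4] | order so far=[3, 0, 5]
  pop 2: indeg[1]->0 | ready=[1, 4] | order so far=[3, 0, 5, 2]
  pop 1: no out-edges | ready=[4] | order so far=[3, 0, 5, 2, 1]
  pop 4: indeg[6]->0 | ready=[6] | order so far=[3, 0, 5, 2, 1, 4]
  pop 6: no out-edges | ready=[] | order so far=[3, 0, 5, 2, 1, 4, 6]
  Result: [3, 0, 5, 2, 1, 4, 6]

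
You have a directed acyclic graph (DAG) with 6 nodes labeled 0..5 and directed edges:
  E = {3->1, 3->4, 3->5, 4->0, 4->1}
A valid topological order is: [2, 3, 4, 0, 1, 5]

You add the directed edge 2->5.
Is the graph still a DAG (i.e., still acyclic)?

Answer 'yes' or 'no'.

Given toposort: [2, 3, 4, 0, 1, 5]
Position of 2: index 0; position of 5: index 5
New edge 2->5: forward
Forward edge: respects the existing order. Still a DAG, same toposort still valid.
Still a DAG? yes

Answer: yes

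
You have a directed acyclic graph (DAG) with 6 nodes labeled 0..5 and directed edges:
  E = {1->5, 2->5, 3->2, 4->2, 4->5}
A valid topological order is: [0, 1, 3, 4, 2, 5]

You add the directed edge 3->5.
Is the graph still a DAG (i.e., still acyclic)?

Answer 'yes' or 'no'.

Given toposort: [0, 1, 3, 4, 2, 5]
Position of 3: index 2; position of 5: index 5
New edge 3->5: forward
Forward edge: respects the existing order. Still a DAG, same toposort still valid.
Still a DAG? yes

Answer: yes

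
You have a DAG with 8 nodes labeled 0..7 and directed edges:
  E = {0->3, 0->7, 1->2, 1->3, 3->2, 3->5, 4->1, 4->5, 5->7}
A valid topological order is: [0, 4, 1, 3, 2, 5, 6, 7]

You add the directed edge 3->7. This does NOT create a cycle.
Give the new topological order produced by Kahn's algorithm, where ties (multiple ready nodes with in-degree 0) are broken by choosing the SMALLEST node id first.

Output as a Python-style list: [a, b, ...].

Old toposort: [0, 4, 1, 3, 2, 5, 6, 7]
Added edge: 3->7
Position of 3 (3) < position of 7 (7). Old order still valid.
Run Kahn's algorithm (break ties by smallest node id):
  initial in-degrees: [0, 1, 2, 2, 0, 2, 0, 3]
  ready (indeg=0): [0, 4, 6]
  pop 0: indeg[3]->1; indeg[7]->2 | ready=[4, 6] | order so far=[0]
  pop 4: indeg[1]->0; indeg[5]->1 | ready=[1, 6] | order so far=[0, 4]
  pop 1: indeg[2]->1; indeg[3]->0 | ready=[3, 6] | order so far=[0, 4, 1]
  pop 3: indeg[2]->0; indeg[5]->0; indeg[7]->1 | ready=[2, 5, 6] | order so far=[0, 4, 1, 3]
  pop 2: no out-edges | ready=[5, 6] | order so far=[0, 4, 1, 3, 2]
  pop 5: indeg[7]->0 | ready=[6, 7] | order so far=[0, 4, 1, 3, 2, 5]
  pop 6: no out-edges | ready=[7] | order so far=[0, 4, 1, 3, 2, 5, 6]
  pop 7: no out-edges | ready=[] | order so far=[0, 4, 1, 3, 2, 5, 6, 7]
  Result: [0, 4, 1, 3, 2, 5, 6, 7]

Answer: [0, 4, 1, 3, 2, 5, 6, 7]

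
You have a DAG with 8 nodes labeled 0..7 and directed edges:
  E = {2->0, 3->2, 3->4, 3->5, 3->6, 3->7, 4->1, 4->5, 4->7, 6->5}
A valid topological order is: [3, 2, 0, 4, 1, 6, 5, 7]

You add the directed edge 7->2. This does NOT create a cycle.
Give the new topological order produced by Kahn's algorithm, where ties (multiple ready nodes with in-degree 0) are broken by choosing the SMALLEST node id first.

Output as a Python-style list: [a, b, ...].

Old toposort: [3, 2, 0, 4, 1, 6, 5, 7]
Added edge: 7->2
Position of 7 (7) > position of 2 (1). Must reorder: 7 must now come before 2.
Run Kahn's algorithm (break ties by smallest node id):
  initial in-degrees: [1, 1, 2, 0, 1, 3, 1, 2]
  ready (indeg=0): [3]
  pop 3: indeg[2]->1; indeg[4]->0; indeg[5]->2; indeg[6]->0; indeg[7]->1 | ready=[4, 6] | order so far=[3]
  pop 4: indeg[1]->0; indeg[5]->1; indeg[7]->0 | ready=[1, 6, 7] | order so far=[3, 4]
  pop 1: no out-edges | ready=[6, 7] | order so far=[3, 4, 1]
  pop 6: indeg[5]->0 | ready=[5, 7] | order so far=[3, 4, 1, 6]
  pop 5: no out-edges | ready=[7] | order so far=[3, 4, 1, 6, 5]
  pop 7: indeg[2]->0 | ready=[2] | order so far=[3, 4, 1, 6, 5, 7]
  pop 2: indeg[0]->0 | ready=[0] | order so far=[3, 4, 1, 6, 5, 7, 2]
  pop 0: no out-edges | ready=[] | order so far=[3, 4, 1, 6, 5, 7, 2, 0]
  Result: [3, 4, 1, 6, 5, 7, 2, 0]

Answer: [3, 4, 1, 6, 5, 7, 2, 0]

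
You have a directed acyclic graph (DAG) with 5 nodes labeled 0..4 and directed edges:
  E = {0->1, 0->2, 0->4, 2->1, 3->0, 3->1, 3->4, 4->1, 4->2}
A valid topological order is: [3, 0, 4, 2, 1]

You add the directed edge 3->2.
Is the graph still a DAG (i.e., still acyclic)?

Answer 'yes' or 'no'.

Given toposort: [3, 0, 4, 2, 1]
Position of 3: index 0; position of 2: index 3
New edge 3->2: forward
Forward edge: respects the existing order. Still a DAG, same toposort still valid.
Still a DAG? yes

Answer: yes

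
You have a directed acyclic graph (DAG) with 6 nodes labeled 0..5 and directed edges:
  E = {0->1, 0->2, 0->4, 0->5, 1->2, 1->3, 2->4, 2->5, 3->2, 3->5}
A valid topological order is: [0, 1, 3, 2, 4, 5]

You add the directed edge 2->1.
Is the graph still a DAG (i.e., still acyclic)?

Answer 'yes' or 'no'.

Given toposort: [0, 1, 3, 2, 4, 5]
Position of 2: index 3; position of 1: index 1
New edge 2->1: backward (u after v in old order)
Backward edge: old toposort is now invalid. Check if this creates a cycle.
Does 1 already reach 2? Reachable from 1: [1, 2, 3, 4, 5]. YES -> cycle!
Still a DAG? no

Answer: no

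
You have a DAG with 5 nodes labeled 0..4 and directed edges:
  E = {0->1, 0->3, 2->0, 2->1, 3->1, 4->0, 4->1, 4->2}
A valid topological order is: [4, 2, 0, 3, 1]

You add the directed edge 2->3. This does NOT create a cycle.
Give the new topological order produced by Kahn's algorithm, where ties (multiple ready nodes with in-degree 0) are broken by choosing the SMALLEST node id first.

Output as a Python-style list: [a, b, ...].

Answer: [4, 2, 0, 3, 1]

Derivation:
Old toposort: [4, 2, 0, 3, 1]
Added edge: 2->3
Position of 2 (1) < position of 3 (3). Old order still valid.
Run Kahn's algorithm (break ties by smallest node id):
  initial in-degrees: [2, 4, 1, 2, 0]
  ready (indeg=0): [4]
  pop 4: indeg[0]->1; indeg[1]->3; indeg[2]->0 | ready=[2] | order so far=[4]
  pop 2: indeg[0]->0; indeg[1]->2; indeg[3]->1 | ready=[0] | order so far=[4, 2]
  pop 0: indeg[1]->1; indeg[3]->0 | ready=[3] | order so far=[4, 2, 0]
  pop 3: indeg[1]->0 | ready=[1] | order so far=[4, 2, 0, 3]
  pop 1: no out-edges | ready=[] | order so far=[4, 2, 0, 3, 1]
  Result: [4, 2, 0, 3, 1]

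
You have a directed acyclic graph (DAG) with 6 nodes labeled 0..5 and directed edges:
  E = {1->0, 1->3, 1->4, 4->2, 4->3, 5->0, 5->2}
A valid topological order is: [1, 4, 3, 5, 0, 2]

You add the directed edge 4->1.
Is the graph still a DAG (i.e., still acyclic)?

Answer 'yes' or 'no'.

Given toposort: [1, 4, 3, 5, 0, 2]
Position of 4: index 1; position of 1: index 0
New edge 4->1: backward (u after v in old order)
Backward edge: old toposort is now invalid. Check if this creates a cycle.
Does 1 already reach 4? Reachable from 1: [0, 1, 2, 3, 4]. YES -> cycle!
Still a DAG? no

Answer: no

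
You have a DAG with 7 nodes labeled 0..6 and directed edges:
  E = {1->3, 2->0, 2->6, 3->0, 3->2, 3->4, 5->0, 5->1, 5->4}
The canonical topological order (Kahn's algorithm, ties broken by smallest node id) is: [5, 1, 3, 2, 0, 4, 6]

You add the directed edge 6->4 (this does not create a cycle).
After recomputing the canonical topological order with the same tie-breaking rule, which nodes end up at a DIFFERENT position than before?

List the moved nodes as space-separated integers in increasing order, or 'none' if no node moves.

Old toposort: [5, 1, 3, 2, 0, 4, 6]
Added edge 6->4
Recompute Kahn (smallest-id tiebreak):
  initial in-degrees: [3, 1, 1, 1, 3, 0, 1]
  ready (indeg=0): [5]
  pop 5: indeg[0]->2; indeg[1]->0; indeg[4]->2 | ready=[1] | order so far=[5]
  pop 1: indeg[3]->0 | ready=[3] | order so far=[5, 1]
  pop 3: indeg[0]->1; indeg[2]->0; indeg[4]->1 | ready=[2] | order so far=[5, 1, 3]
  pop 2: indeg[0]->0; indeg[6]->0 | ready=[0, 6] | order so far=[5, 1, 3, 2]
  pop 0: no out-edges | ready=[6] | order so far=[5, 1, 3, 2, 0]
  pop 6: indeg[4]->0 | ready=[4] | order so far=[5, 1, 3, 2, 0, 6]
  pop 4: no out-edges | ready=[] | order so far=[5, 1, 3, 2, 0, 6, 4]
New canonical toposort: [5, 1, 3, 2, 0, 6, 4]
Compare positions:
  Node 0: index 4 -> 4 (same)
  Node 1: index 1 -> 1 (same)
  Node 2: index 3 -> 3 (same)
  Node 3: index 2 -> 2 (same)
  Node 4: index 5 -> 6 (moved)
  Node 5: index 0 -> 0 (same)
  Node 6: index 6 -> 5 (moved)
Nodes that changed position: 4 6

Answer: 4 6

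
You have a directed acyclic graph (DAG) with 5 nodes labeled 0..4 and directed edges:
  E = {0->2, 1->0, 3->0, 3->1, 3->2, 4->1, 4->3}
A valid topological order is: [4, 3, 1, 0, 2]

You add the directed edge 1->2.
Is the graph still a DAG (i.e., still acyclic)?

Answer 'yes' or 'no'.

Given toposort: [4, 3, 1, 0, 2]
Position of 1: index 2; position of 2: index 4
New edge 1->2: forward
Forward edge: respects the existing order. Still a DAG, same toposort still valid.
Still a DAG? yes

Answer: yes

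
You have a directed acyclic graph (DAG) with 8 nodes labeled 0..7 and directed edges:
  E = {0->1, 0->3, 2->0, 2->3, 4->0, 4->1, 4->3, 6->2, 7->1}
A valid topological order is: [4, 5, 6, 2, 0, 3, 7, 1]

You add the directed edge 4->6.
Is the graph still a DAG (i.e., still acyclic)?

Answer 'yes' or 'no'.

Answer: yes

Derivation:
Given toposort: [4, 5, 6, 2, 0, 3, 7, 1]
Position of 4: index 0; position of 6: index 2
New edge 4->6: forward
Forward edge: respects the existing order. Still a DAG, same toposort still valid.
Still a DAG? yes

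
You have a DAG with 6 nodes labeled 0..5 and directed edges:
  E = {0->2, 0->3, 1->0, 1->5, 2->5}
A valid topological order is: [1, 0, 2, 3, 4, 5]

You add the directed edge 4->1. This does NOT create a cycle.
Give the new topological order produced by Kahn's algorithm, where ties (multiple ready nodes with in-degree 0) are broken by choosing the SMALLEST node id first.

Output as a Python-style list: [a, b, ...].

Answer: [4, 1, 0, 2, 3, 5]

Derivation:
Old toposort: [1, 0, 2, 3, 4, 5]
Added edge: 4->1
Position of 4 (4) > position of 1 (0). Must reorder: 4 must now come before 1.
Run Kahn's algorithm (break ties by smallest node id):
  initial in-degrees: [1, 1, 1, 1, 0, 2]
  ready (indeg=0): [4]
  pop 4: indeg[1]->0 | ready=[1] | order so far=[4]
  pop 1: indeg[0]->0; indeg[5]->1 | ready=[0] | order so far=[4, 1]
  pop 0: indeg[2]->0; indeg[3]->0 | ready=[2, 3] | order so far=[4, 1, 0]
  pop 2: indeg[5]->0 | ready=[3, 5] | order so far=[4, 1, 0, 2]
  pop 3: no out-edges | ready=[5] | order so far=[4, 1, 0, 2, 3]
  pop 5: no out-edges | ready=[] | order so far=[4, 1, 0, 2, 3, 5]
  Result: [4, 1, 0, 2, 3, 5]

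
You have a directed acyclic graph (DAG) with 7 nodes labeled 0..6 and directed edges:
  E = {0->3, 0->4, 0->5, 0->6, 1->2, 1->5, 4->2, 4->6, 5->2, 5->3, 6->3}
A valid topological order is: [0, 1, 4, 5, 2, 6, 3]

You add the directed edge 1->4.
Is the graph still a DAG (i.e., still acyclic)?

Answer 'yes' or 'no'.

Answer: yes

Derivation:
Given toposort: [0, 1, 4, 5, 2, 6, 3]
Position of 1: index 1; position of 4: index 2
New edge 1->4: forward
Forward edge: respects the existing order. Still a DAG, same toposort still valid.
Still a DAG? yes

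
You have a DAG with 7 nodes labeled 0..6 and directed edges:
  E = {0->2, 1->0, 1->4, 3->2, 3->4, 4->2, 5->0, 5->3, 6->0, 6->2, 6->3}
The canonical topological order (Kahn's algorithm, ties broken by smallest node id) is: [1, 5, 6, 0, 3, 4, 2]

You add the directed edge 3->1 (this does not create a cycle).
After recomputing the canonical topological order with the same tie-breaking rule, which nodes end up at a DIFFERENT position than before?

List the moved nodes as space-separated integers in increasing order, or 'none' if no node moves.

Old toposort: [1, 5, 6, 0, 3, 4, 2]
Added edge 3->1
Recompute Kahn (smallest-id tiebreak):
  initial in-degrees: [3, 1, 4, 2, 2, 0, 0]
  ready (indeg=0): [5, 6]
  pop 5: indeg[0]->2; indeg[3]->1 | ready=[6] | order so far=[5]
  pop 6: indeg[0]->1; indeg[2]->3; indeg[3]->0 | ready=[3] | order so far=[5, 6]
  pop 3: indeg[1]->0; indeg[2]->2; indeg[4]->1 | ready=[1] | order so far=[5, 6, 3]
  pop 1: indeg[0]->0; indeg[4]->0 | ready=[0, 4] | order so far=[5, 6, 3, 1]
  pop 0: indeg[2]->1 | ready=[4] | order so far=[5, 6, 3, 1, 0]
  pop 4: indeg[2]->0 | ready=[2] | order so far=[5, 6, 3, 1, 0, 4]
  pop 2: no out-edges | ready=[] | order so far=[5, 6, 3, 1, 0, 4, 2]
New canonical toposort: [5, 6, 3, 1, 0, 4, 2]
Compare positions:
  Node 0: index 3 -> 4 (moved)
  Node 1: index 0 -> 3 (moved)
  Node 2: index 6 -> 6 (same)
  Node 3: index 4 -> 2 (moved)
  Node 4: index 5 -> 5 (same)
  Node 5: index 1 -> 0 (moved)
  Node 6: index 2 -> 1 (moved)
Nodes that changed position: 0 1 3 5 6

Answer: 0 1 3 5 6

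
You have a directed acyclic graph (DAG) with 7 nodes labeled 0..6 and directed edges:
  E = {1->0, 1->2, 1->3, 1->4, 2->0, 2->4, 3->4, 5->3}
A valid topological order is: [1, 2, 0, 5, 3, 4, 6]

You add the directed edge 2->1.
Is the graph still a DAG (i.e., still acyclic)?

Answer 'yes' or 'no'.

Answer: no

Derivation:
Given toposort: [1, 2, 0, 5, 3, 4, 6]
Position of 2: index 1; position of 1: index 0
New edge 2->1: backward (u after v in old order)
Backward edge: old toposort is now invalid. Check if this creates a cycle.
Does 1 already reach 2? Reachable from 1: [0, 1, 2, 3, 4]. YES -> cycle!
Still a DAG? no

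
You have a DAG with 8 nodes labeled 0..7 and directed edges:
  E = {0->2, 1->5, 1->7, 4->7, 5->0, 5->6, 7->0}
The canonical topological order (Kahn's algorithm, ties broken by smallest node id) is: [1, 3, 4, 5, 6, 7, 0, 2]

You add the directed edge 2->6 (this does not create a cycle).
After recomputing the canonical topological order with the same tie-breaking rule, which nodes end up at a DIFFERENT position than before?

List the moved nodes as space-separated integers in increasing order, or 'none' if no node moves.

Answer: 0 2 6 7

Derivation:
Old toposort: [1, 3, 4, 5, 6, 7, 0, 2]
Added edge 2->6
Recompute Kahn (smallest-id tiebreak):
  initial in-degrees: [2, 0, 1, 0, 0, 1, 2, 2]
  ready (indeg=0): [1, 3, 4]
  pop 1: indeg[5]->0; indeg[7]->1 | ready=[3, 4, 5] | order so far=[1]
  pop 3: no out-edges | ready=[4, 5] | order so far=[1, 3]
  pop 4: indeg[7]->0 | ready=[5, 7] | order so far=[1, 3, 4]
  pop 5: indeg[0]->1; indeg[6]->1 | ready=[7] | order so far=[1, 3, 4, 5]
  pop 7: indeg[0]->0 | ready=[0] | order so far=[1, 3, 4, 5, 7]
  pop 0: indeg[2]->0 | ready=[2] | order so far=[1, 3, 4, 5, 7, 0]
  pop 2: indeg[6]->0 | ready=[6] | order so far=[1, 3, 4, 5, 7, 0, 2]
  pop 6: no out-edges | ready=[] | order so far=[1, 3, 4, 5, 7, 0, 2, 6]
New canonical toposort: [1, 3, 4, 5, 7, 0, 2, 6]
Compare positions:
  Node 0: index 6 -> 5 (moved)
  Node 1: index 0 -> 0 (same)
  Node 2: index 7 -> 6 (moved)
  Node 3: index 1 -> 1 (same)
  Node 4: index 2 -> 2 (same)
  Node 5: index 3 -> 3 (same)
  Node 6: index 4 -> 7 (moved)
  Node 7: index 5 -> 4 (moved)
Nodes that changed position: 0 2 6 7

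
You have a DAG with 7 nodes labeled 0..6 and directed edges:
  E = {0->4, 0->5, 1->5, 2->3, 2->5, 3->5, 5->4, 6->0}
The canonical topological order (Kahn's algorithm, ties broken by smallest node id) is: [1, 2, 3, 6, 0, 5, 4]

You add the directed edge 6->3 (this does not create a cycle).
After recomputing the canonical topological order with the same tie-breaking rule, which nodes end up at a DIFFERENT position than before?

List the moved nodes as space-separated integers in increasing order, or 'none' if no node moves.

Old toposort: [1, 2, 3, 6, 0, 5, 4]
Added edge 6->3
Recompute Kahn (smallest-id tiebreak):
  initial in-degrees: [1, 0, 0, 2, 2, 4, 0]
  ready (indeg=0): [1, 2, 6]
  pop 1: indeg[5]->3 | ready=[2, 6] | order so far=[1]
  pop 2: indeg[3]->1; indeg[5]->2 | ready=[6] | order so far=[1, 2]
  pop 6: indeg[0]->0; indeg[3]->0 | ready=[0, 3] | order so far=[1, 2, 6]
  pop 0: indeg[4]->1; indeg[5]->1 | ready=[3] | order so far=[1, 2, 6, 0]
  pop 3: indeg[5]->0 | ready=[5] | order so far=[1, 2, 6, 0, 3]
  pop 5: indeg[4]->0 | ready=[4] | order so far=[1, 2, 6, 0, 3, 5]
  pop 4: no out-edges | ready=[] | order so far=[1, 2, 6, 0, 3, 5, 4]
New canonical toposort: [1, 2, 6, 0, 3, 5, 4]
Compare positions:
  Node 0: index 4 -> 3 (moved)
  Node 1: index 0 -> 0 (same)
  Node 2: index 1 -> 1 (same)
  Node 3: index 2 -> 4 (moved)
  Node 4: index 6 -> 6 (same)
  Node 5: index 5 -> 5 (same)
  Node 6: index 3 -> 2 (moved)
Nodes that changed position: 0 3 6

Answer: 0 3 6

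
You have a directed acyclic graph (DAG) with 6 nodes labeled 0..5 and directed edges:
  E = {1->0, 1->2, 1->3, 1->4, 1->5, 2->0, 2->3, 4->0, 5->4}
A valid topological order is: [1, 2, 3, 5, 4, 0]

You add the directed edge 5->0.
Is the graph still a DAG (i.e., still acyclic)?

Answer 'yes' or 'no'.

Answer: yes

Derivation:
Given toposort: [1, 2, 3, 5, 4, 0]
Position of 5: index 3; position of 0: index 5
New edge 5->0: forward
Forward edge: respects the existing order. Still a DAG, same toposort still valid.
Still a DAG? yes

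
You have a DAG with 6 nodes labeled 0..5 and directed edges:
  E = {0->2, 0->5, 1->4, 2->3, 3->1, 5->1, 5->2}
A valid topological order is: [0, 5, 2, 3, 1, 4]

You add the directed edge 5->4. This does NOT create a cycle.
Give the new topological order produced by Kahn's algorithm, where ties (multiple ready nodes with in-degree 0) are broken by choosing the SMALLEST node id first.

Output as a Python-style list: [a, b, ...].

Answer: [0, 5, 2, 3, 1, 4]

Derivation:
Old toposort: [0, 5, 2, 3, 1, 4]
Added edge: 5->4
Position of 5 (1) < position of 4 (5). Old order still valid.
Run Kahn's algorithm (break ties by smallest node id):
  initial in-degrees: [0, 2, 2, 1, 2, 1]
  ready (indeg=0): [0]
  pop 0: indeg[2]->1; indeg[5]->0 | ready=[5] | order so far=[0]
  pop 5: indeg[1]->1; indeg[2]->0; indeg[4]->1 | ready=[2] | order so far=[0, 5]
  pop 2: indeg[3]->0 | ready=[3] | order so far=[0, 5, 2]
  pop 3: indeg[1]->0 | ready=[1] | order so far=[0, 5, 2, 3]
  pop 1: indeg[4]->0 | ready=[4] | order so far=[0, 5, 2, 3, 1]
  pop 4: no out-edges | ready=[] | order so far=[0, 5, 2, 3, 1, 4]
  Result: [0, 5, 2, 3, 1, 4]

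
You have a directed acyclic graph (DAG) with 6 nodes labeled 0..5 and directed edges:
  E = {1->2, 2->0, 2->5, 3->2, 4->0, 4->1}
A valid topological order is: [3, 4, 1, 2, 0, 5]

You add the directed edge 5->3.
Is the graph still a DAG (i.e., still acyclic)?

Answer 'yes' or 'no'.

Answer: no

Derivation:
Given toposort: [3, 4, 1, 2, 0, 5]
Position of 5: index 5; position of 3: index 0
New edge 5->3: backward (u after v in old order)
Backward edge: old toposort is now invalid. Check if this creates a cycle.
Does 3 already reach 5? Reachable from 3: [0, 2, 3, 5]. YES -> cycle!
Still a DAG? no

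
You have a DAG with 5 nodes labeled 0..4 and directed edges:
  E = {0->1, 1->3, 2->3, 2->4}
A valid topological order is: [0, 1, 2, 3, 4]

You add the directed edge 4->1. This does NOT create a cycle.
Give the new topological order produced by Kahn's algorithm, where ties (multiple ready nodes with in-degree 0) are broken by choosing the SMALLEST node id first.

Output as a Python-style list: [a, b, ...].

Answer: [0, 2, 4, 1, 3]

Derivation:
Old toposort: [0, 1, 2, 3, 4]
Added edge: 4->1
Position of 4 (4) > position of 1 (1). Must reorder: 4 must now come before 1.
Run Kahn's algorithm (break ties by smallest node id):
  initial in-degrees: [0, 2, 0, 2, 1]
  ready (indeg=0): [0, 2]
  pop 0: indeg[1]->1 | ready=[2] | order so far=[0]
  pop 2: indeg[3]->1; indeg[4]->0 | ready=[4] | order so far=[0, 2]
  pop 4: indeg[1]->0 | ready=[1] | order so far=[0, 2, 4]
  pop 1: indeg[3]->0 | ready=[3] | order so far=[0, 2, 4, 1]
  pop 3: no out-edges | ready=[] | order so far=[0, 2, 4, 1, 3]
  Result: [0, 2, 4, 1, 3]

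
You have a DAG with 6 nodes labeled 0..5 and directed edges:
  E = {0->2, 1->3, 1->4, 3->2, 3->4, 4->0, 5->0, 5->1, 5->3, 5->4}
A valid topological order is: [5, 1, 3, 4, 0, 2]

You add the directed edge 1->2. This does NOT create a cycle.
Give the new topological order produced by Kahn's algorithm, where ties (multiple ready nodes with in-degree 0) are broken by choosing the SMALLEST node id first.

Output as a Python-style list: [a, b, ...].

Old toposort: [5, 1, 3, 4, 0, 2]
Added edge: 1->2
Position of 1 (1) < position of 2 (5). Old order still valid.
Run Kahn's algorithm (break ties by smallest node id):
  initial in-degrees: [2, 1, 3, 2, 3, 0]
  ready (indeg=0): [5]
  pop 5: indeg[0]->1; indeg[1]->0; indeg[3]->1; indeg[4]->2 | ready=[1] | order so far=[5]
  pop 1: indeg[2]->2; indeg[3]->0; indeg[4]->1 | ready=[3] | order so far=[5, 1]
  pop 3: indeg[2]->1; indeg[4]->0 | ready=[4] | order so far=[5, 1, 3]
  pop 4: indeg[0]->0 | ready=[0] | order so far=[5, 1, 3, 4]
  pop 0: indeg[2]->0 | ready=[2] | order so far=[5, 1, 3, 4, 0]
  pop 2: no out-edges | ready=[] | order so far=[5, 1, 3, 4, 0, 2]
  Result: [5, 1, 3, 4, 0, 2]

Answer: [5, 1, 3, 4, 0, 2]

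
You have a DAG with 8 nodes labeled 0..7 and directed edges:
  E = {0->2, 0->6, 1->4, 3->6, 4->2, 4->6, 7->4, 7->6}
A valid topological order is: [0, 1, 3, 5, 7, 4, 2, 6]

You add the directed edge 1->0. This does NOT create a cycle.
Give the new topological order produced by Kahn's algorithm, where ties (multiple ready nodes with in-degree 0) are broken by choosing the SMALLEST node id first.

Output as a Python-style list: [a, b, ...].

Answer: [1, 0, 3, 5, 7, 4, 2, 6]

Derivation:
Old toposort: [0, 1, 3, 5, 7, 4, 2, 6]
Added edge: 1->0
Position of 1 (1) > position of 0 (0). Must reorder: 1 must now come before 0.
Run Kahn's algorithm (break ties by smallest node id):
  initial in-degrees: [1, 0, 2, 0, 2, 0, 4, 0]
  ready (indeg=0): [1, 3, 5, 7]
  pop 1: indeg[0]->0; indeg[4]->1 | ready=[0, 3, 5, 7] | order so far=[1]
  pop 0: indeg[2]->1; indeg[6]->3 | ready=[3, 5, 7] | order so far=[1, 0]
  pop 3: indeg[6]->2 | ready=[5, 7] | order so far=[1, 0, 3]
  pop 5: no out-edges | ready=[7] | order so far=[1, 0, 3, 5]
  pop 7: indeg[4]->0; indeg[6]->1 | ready=[4] | order so far=[1, 0, 3, 5, 7]
  pop 4: indeg[2]->0; indeg[6]->0 | ready=[2, 6] | order so far=[1, 0, 3, 5, 7, 4]
  pop 2: no out-edges | ready=[6] | order so far=[1, 0, 3, 5, 7, 4, 2]
  pop 6: no out-edges | ready=[] | order so far=[1, 0, 3, 5, 7, 4, 2, 6]
  Result: [1, 0, 3, 5, 7, 4, 2, 6]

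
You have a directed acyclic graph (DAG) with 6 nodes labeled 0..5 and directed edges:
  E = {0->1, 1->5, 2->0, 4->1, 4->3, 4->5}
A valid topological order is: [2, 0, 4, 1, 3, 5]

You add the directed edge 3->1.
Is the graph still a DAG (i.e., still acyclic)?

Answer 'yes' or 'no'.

Given toposort: [2, 0, 4, 1, 3, 5]
Position of 3: index 4; position of 1: index 3
New edge 3->1: backward (u after v in old order)
Backward edge: old toposort is now invalid. Check if this creates a cycle.
Does 1 already reach 3? Reachable from 1: [1, 5]. NO -> still a DAG (reorder needed).
Still a DAG? yes

Answer: yes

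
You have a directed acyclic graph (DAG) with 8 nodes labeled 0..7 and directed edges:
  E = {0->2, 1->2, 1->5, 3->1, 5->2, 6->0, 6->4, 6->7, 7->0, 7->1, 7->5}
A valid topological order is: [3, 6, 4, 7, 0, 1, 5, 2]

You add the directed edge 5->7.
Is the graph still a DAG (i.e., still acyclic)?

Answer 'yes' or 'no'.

Answer: no

Derivation:
Given toposort: [3, 6, 4, 7, 0, 1, 5, 2]
Position of 5: index 6; position of 7: index 3
New edge 5->7: backward (u after v in old order)
Backward edge: old toposort is now invalid. Check if this creates a cycle.
Does 7 already reach 5? Reachable from 7: [0, 1, 2, 5, 7]. YES -> cycle!
Still a DAG? no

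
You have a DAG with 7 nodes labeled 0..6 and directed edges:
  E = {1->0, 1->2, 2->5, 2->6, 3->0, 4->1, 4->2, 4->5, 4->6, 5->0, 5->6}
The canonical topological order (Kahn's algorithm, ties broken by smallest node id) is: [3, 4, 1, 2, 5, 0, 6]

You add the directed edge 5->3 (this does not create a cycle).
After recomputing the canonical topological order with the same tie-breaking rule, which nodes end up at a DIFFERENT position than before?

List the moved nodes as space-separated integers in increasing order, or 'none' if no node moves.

Old toposort: [3, 4, 1, 2, 5, 0, 6]
Added edge 5->3
Recompute Kahn (smallest-id tiebreak):
  initial in-degrees: [3, 1, 2, 1, 0, 2, 3]
  ready (indeg=0): [4]
  pop 4: indeg[1]->0; indeg[2]->1; indeg[5]->1; indeg[6]->2 | ready=[1] | order so far=[4]
  pop 1: indeg[0]->2; indeg[2]->0 | ready=[2] | order so far=[4, 1]
  pop 2: indeg[5]->0; indeg[6]->1 | ready=[5] | order so far=[4, 1, 2]
  pop 5: indeg[0]->1; indeg[3]->0; indeg[6]->0 | ready=[3, 6] | order so far=[4, 1, 2, 5]
  pop 3: indeg[0]->0 | ready=[0, 6] | order so far=[4, 1, 2, 5, 3]
  pop 0: no out-edges | ready=[6] | order so far=[4, 1, 2, 5, 3, 0]
  pop 6: no out-edges | ready=[] | order so far=[4, 1, 2, 5, 3, 0, 6]
New canonical toposort: [4, 1, 2, 5, 3, 0, 6]
Compare positions:
  Node 0: index 5 -> 5 (same)
  Node 1: index 2 -> 1 (moved)
  Node 2: index 3 -> 2 (moved)
  Node 3: index 0 -> 4 (moved)
  Node 4: index 1 -> 0 (moved)
  Node 5: index 4 -> 3 (moved)
  Node 6: index 6 -> 6 (same)
Nodes that changed position: 1 2 3 4 5

Answer: 1 2 3 4 5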